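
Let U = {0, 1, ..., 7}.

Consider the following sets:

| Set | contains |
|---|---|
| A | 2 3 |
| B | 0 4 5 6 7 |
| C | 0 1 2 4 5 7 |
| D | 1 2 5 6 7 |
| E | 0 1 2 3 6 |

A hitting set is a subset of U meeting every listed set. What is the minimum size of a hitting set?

H = {3, 5} meets every set (each contains at least one member of H), and |H| = 2.
The sets A, B are pairwise disjoint, so any hitting set needs a separate element for each — at least 2. Hence 2 is optimal.

2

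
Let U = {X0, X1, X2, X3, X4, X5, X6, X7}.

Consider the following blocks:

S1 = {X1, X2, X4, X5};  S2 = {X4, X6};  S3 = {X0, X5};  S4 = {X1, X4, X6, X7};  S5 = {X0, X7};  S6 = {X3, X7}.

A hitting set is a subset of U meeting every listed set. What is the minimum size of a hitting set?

3

The 3 items {X0, X4, X7} hit every block.
The blocks S2, S3, S6 are pairwise disjoint, so any hitting set needs a separate item for each — at least 3. Hence 3 is optimal.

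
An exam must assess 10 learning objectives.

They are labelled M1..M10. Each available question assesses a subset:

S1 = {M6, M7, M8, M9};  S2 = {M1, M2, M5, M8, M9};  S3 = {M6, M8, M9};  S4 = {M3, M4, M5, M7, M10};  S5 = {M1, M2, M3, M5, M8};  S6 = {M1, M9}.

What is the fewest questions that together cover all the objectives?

3

S3 and S4 and S5 together: S3 ∪ S4 ∪ S5 = {M1, M2, M3, M4, M5, M6, M7, M8, M9, M10} — every objective is covered.
Only S4 contains M4, so S4 is forced; the remaining 5 objectives need at least 2 more questions (each remaining question adds at most 4) — so at least 3 questions are needed, and 3 is optimal.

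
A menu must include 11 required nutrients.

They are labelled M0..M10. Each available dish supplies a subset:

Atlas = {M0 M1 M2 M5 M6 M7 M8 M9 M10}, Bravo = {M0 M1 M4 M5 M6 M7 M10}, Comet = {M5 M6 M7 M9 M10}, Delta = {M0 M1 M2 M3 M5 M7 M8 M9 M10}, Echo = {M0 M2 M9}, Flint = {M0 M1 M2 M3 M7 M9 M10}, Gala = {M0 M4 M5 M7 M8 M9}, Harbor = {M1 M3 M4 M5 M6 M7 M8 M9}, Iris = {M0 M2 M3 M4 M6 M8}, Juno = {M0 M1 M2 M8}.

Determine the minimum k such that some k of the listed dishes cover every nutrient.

2

Take {Bravo, Delta}. Their union is {M0, M1, M2, M3, M4, M5, M6, M7, M8, M9, M10}, which is all 11 nutrients.
No single dish has all 11 nutrients (the largest, Atlas, has 9), so 2 is optimal.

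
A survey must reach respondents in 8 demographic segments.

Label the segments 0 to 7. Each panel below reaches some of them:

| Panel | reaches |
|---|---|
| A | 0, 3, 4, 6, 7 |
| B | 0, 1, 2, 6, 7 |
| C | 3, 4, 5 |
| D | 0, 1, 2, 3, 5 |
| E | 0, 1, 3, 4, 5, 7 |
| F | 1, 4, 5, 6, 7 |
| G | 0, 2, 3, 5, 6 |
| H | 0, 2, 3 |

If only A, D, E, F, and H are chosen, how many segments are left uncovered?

0

Union of A, D, E, F, H = {0, 1, 2, 3, 4, 5, 6, 7} — that's every segment, so 0 are uncovered.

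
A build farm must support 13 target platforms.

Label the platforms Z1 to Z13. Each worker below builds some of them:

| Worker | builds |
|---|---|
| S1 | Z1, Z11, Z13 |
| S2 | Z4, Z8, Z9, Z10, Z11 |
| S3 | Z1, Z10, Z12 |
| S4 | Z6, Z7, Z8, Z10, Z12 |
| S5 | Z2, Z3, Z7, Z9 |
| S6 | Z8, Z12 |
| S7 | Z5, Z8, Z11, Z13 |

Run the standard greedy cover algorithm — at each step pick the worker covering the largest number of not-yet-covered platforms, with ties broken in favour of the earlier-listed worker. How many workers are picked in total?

Greedy: pick S2 (covers 5 new) → pick S4 (covers 3 new) → pick S1 (covers 2 new) → pick S5 (covers 2 new) → pick S7 (covers 1 new). Total picks: 5.

5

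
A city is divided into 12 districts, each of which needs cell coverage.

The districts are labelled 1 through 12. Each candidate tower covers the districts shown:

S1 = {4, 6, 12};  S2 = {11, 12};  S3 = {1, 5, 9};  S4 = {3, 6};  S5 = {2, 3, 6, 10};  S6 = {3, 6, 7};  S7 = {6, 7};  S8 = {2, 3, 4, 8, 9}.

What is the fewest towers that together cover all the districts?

Take {S2, S3, S5, S7, S8}. Their union is {1, 2, 3, 4, 5, 6, 7, 8, 9, 10, 11, 12}, which is all 12 districts.
Only S8 contains 8, so S8 is forced; the remaining 7 districts need at least 4 more towers (each remaining tower adds at most 2) — so at least 5 towers are needed, and 5 is optimal.

5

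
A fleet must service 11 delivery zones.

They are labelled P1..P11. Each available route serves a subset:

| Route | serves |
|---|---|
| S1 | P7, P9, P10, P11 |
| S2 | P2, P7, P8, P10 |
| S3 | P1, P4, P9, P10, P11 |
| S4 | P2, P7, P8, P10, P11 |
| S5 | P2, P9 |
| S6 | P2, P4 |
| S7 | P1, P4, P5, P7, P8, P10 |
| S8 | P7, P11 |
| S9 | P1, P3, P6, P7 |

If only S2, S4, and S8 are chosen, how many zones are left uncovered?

Union of S2, S4, S8 = {P2, P7, P8, P10, P11}.
Not covered: P1, P3, P4, P5, P6, P9 — 6 zones.

6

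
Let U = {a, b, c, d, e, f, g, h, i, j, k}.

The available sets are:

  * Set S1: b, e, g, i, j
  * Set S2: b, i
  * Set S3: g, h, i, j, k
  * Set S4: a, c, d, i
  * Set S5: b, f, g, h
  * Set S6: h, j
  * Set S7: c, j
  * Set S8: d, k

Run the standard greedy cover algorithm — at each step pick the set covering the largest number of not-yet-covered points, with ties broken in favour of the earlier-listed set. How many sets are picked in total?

Greedy: pick S1 (covers 5 new) → pick S4 (covers 3 new) → pick S3 (covers 2 new) → pick S5 (covers 1 new). Total picks: 4.

4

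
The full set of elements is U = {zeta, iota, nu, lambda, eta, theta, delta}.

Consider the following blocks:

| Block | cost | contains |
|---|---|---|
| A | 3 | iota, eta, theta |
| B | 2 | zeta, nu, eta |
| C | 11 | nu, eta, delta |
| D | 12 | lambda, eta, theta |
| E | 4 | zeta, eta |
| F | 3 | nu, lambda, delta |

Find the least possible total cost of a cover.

8

A, B, F together cover every element (A ∪ B ∪ F = {zeta, iota, nu, lambda, eta, theta, delta}); total cost 3 + 2 + 3 = 8.
No covering selection has total cost below 8.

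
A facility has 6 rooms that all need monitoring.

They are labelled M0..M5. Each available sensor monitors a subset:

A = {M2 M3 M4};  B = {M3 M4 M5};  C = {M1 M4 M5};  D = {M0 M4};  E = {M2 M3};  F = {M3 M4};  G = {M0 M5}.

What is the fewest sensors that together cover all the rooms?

3

A and C and D together: A ∪ C ∪ D = {M0, M1, M2, M3, M4, M5} — every room is covered.
Only C contains M1, so C is forced; the remaining 3 rooms need at least 2 more sensors (each remaining sensor adds at most 2) — so at least 3 sensors are needed, and 3 is optimal.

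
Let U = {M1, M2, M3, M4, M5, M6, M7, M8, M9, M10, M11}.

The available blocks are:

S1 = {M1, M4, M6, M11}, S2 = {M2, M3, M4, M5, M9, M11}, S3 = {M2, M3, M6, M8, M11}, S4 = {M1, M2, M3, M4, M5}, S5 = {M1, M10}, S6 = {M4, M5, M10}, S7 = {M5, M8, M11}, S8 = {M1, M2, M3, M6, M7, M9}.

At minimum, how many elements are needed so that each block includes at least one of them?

3

The 3 elements {M1, M5, M11} hit every block.
No choice of 2 elements meets every block, so 3 is the minimum.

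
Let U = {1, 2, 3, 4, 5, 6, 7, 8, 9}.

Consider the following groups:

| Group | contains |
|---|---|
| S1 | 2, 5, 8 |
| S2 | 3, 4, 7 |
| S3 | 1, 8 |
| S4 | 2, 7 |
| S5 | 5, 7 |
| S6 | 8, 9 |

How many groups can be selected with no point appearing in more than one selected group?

2

S2, S6 are pairwise disjoint (S2={3,4,7}; S6={8,9}).
Every remaining group overlaps one of these, and no 3 of the listed groups are pairwise disjoint, so 2 is the maximum.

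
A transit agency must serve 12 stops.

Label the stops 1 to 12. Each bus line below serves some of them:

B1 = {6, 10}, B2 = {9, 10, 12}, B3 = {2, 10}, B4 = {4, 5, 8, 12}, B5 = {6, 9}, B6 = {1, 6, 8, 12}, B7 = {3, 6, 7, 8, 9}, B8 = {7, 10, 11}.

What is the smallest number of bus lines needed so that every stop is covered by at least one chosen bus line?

5

Take {B3, B4, B6, B7, B8}. Their union is {1, 2, 3, 4, 5, 6, 7, 8, 9, 10, 11, 12}, which is all 12 stops.
No 4 of the 8 bus lines cover everything (all 70 combinations miss at least one stop), so 5 is optimal.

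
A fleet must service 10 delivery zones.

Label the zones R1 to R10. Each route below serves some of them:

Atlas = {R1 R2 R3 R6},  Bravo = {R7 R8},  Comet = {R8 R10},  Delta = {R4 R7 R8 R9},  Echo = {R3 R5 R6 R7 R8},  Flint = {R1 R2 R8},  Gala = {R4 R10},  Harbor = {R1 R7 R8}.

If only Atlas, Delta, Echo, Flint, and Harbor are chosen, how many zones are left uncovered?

Union of Atlas, Delta, Echo, Flint, Harbor = {R1, R2, R3, R4, R5, R6, R7, R8, R9}.
Not covered: R10 — 1 zone.

1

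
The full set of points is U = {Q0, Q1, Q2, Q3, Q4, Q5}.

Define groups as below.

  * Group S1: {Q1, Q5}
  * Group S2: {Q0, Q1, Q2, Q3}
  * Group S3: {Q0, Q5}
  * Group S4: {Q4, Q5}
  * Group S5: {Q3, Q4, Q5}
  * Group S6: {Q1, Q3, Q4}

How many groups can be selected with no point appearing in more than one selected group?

S3, S6 are pairwise disjoint (S3={Q0,Q5}; S6={Q1,Q3,Q4}).
Every remaining group overlaps one of these, and no 3 of the listed groups are pairwise disjoint, so 2 is the maximum.

2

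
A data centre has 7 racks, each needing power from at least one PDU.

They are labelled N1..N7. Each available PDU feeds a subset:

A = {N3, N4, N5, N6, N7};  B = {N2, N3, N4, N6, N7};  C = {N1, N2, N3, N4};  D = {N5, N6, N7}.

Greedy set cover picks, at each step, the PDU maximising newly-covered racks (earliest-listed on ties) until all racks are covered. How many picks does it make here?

2

Greedy: pick A (covers 5 new) → pick C (covers 2 new). Total picks: 2.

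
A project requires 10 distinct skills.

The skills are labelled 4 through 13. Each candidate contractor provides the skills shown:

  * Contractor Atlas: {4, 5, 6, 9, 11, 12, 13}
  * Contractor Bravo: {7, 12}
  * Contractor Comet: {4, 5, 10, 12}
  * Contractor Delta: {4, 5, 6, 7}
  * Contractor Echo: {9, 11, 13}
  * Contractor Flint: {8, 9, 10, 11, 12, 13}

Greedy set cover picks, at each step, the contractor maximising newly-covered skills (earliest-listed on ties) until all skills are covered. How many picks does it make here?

Greedy: pick Atlas (covers 7 new) → pick Flint (covers 2 new) → pick Bravo (covers 1 new). Total picks: 3.
(The true minimum cover uses only 2 contractors, so greedy is not optimal here.)

3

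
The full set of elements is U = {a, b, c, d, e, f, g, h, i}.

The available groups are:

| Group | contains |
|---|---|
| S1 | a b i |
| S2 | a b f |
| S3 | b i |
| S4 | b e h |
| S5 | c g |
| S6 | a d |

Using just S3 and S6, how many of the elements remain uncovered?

5

Union of S3, S6 = {a, b, d, i}.
Not covered: c, e, f, g, h — 5 elements.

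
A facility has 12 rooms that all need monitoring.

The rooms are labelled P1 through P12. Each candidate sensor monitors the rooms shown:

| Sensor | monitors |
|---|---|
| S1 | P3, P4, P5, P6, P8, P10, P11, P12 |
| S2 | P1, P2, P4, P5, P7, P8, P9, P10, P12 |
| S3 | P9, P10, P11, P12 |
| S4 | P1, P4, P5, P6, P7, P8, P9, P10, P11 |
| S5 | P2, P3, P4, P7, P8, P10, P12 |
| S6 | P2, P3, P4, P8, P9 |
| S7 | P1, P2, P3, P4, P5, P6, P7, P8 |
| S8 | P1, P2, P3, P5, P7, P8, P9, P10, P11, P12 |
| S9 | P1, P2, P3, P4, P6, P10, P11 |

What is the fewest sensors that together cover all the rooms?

2

S4 and S8 together: S4 ∪ S8 = {P1, P2, P3, P4, P5, P6, P7, P8, P9, P10, P11, P12} — every room is covered.
No single sensor has all 12 rooms (the largest, S8, has 10), so 2 is optimal.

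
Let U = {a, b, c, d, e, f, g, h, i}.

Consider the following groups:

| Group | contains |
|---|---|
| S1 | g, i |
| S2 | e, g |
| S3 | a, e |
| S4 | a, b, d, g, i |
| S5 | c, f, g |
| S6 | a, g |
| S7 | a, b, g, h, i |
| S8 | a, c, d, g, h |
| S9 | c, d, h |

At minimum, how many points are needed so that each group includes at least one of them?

The 3 points {c, e, g} hit every group.
The groups S1, S3, S9 are pairwise disjoint, so any hitting set needs a separate point for each — at least 3. Hence 3 is optimal.

3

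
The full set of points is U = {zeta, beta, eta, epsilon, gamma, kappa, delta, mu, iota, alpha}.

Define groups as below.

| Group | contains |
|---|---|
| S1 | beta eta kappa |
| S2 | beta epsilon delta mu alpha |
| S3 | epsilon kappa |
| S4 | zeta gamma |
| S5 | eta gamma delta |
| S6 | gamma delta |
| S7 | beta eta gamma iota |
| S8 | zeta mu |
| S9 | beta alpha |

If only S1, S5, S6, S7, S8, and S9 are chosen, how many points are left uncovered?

Union of S1, S5, S6, S7, S8, S9 = {zeta, beta, eta, gamma, kappa, delta, mu, iota, alpha}.
Not covered: epsilon — 1 point.

1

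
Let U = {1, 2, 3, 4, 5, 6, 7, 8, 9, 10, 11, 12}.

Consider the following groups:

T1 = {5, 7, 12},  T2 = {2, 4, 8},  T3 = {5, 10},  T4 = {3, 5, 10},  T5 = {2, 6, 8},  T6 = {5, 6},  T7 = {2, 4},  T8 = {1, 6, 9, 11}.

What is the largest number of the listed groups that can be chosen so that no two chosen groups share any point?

3

T1, T2, T8 are pairwise disjoint (T1={5,7,12}; T2={2,4,8}; T8={1,6,9,11}).
Every remaining group overlaps one of these, and no 4 of the listed groups are pairwise disjoint, so 3 is the maximum.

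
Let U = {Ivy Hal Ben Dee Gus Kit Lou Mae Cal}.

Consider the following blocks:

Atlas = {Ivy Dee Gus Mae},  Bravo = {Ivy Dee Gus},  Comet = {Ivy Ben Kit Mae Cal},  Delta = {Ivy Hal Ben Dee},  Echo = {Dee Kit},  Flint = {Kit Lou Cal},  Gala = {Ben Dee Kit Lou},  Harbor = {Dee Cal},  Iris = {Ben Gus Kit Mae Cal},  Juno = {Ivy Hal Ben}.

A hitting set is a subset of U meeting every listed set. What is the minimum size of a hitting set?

3

The 3 elements {Hal, Dee, Cal} hit every block.
No choice of 2 elements meets every block, so 3 is the minimum.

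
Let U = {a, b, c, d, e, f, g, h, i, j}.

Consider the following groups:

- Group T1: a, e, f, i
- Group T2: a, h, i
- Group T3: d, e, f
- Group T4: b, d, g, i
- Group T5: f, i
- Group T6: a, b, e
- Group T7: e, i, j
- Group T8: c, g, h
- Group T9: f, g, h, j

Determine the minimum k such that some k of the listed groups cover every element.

T3, T6, T7, and T8 cover everything between them: the union {a, b, c, d, e, f, g, h, i, j} is all of U.
No 3 of the 9 groups cover everything (all 84 combinations miss at least one element), so 4 is optimal.

4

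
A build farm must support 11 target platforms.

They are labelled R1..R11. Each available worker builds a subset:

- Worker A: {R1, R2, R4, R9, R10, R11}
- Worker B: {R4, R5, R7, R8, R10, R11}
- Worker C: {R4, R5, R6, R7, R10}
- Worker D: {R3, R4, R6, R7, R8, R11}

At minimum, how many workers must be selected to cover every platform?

3

A and C and D together: A ∪ C ∪ D = {R1, R2, R3, R4, R5, R6, R7, R8, R9, R10, R11} — every platform is covered.
Only A contains R1, so A is forced; the remaining 5 platforms need at least 2 more workers (each remaining worker adds at most 4) — so at least 3 workers are needed, and 3 is optimal.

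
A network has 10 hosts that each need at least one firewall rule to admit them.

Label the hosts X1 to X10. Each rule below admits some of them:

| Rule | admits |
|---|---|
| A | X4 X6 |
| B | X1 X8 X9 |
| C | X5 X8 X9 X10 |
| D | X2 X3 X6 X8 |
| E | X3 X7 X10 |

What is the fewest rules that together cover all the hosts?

Take {A, B, C, D, E}. Their union is {X1, X2, X3, X4, X5, X6, X7, X8, X9, X10}, which is all 10 hosts.
No 4 of the 5 rules cover everything (all 5 combinations miss at least one host), so 5 is optimal.

5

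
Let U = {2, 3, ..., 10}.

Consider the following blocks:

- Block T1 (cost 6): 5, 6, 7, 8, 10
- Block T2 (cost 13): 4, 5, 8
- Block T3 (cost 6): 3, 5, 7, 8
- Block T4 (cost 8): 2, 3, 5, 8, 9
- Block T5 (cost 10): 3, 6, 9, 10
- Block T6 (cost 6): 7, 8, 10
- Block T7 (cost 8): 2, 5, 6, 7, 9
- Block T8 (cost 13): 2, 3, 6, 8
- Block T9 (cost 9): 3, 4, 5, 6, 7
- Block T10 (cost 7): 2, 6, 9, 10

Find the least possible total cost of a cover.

22

T3, T9, T10 together cover every element (T3 ∪ T9 ∪ T10 = {2, 3, 4, 5, 6, 7, 8, 9, 10}); total cost 6 + 9 + 7 = 22.
The greedy pick T1, T4, T9 costs 23; no covering selection beats 22.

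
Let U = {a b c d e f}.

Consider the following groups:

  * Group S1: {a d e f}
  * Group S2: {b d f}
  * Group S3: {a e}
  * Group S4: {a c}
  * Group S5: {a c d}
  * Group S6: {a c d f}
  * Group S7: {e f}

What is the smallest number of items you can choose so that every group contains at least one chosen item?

2

Take H = {a, f}. Each listed group contains at least one of these, so H is a hitting set of size 2.
The groups S5, S7 are pairwise disjoint, so any hitting set needs a separate item for each — at least 2. Hence 2 is optimal.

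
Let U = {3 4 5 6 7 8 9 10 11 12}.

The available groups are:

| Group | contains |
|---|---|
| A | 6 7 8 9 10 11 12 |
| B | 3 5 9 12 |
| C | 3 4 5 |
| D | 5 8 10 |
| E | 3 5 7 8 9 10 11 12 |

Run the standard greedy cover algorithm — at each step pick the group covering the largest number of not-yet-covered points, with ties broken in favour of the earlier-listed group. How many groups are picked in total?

3

Greedy: pick E (covers 8 new) → pick A (covers 1 new) → pick C (covers 1 new). Total picks: 3.
(The true minimum cover uses only 2 groups, so greedy is not optimal here.)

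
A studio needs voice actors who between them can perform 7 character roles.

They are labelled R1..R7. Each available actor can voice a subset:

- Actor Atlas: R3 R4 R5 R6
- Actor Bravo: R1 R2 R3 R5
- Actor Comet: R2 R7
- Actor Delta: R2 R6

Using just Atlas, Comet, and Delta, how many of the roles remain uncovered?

Union of Atlas, Comet, Delta = {R2, R3, R4, R5, R6, R7}.
Not covered: R1 — 1 role.

1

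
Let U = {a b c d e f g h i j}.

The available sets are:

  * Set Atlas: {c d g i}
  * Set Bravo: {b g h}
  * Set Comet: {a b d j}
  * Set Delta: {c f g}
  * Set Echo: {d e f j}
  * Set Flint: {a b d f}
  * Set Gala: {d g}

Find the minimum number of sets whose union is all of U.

4

Take {Atlas, Bravo, Comet, Echo}. Their union is {a, b, c, d, e, f, g, h, i, j}, which is all 10 items.
No 3 of the 7 sets cover everything (all 35 combinations miss at least one item), so 4 is optimal.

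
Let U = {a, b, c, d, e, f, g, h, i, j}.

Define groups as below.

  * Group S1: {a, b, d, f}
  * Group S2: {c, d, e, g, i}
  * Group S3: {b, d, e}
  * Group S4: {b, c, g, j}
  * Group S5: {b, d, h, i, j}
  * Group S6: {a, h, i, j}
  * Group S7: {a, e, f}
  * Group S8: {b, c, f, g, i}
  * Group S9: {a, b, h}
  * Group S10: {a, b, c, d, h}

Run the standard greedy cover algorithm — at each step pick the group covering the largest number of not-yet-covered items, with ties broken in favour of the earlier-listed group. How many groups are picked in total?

3

Greedy: pick S2 (covers 5 new) → pick S1 (covers 3 new) → pick S5 (covers 2 new). Total picks: 3.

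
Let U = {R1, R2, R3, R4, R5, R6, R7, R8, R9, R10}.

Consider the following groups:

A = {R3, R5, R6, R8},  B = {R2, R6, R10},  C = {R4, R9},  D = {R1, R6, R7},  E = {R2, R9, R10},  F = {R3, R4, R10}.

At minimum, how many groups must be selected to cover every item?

Take {A, B, C, D}. Their union is {R1, R2, R3, R4, R5, R6, R7, R8, R9, R10}, which is all 10 items.
Only D contains R1, so D is forced; the remaining 7 items need at least 3 more groups (each remaining group adds at most 3) — so at least 4 groups are needed, and 4 is optimal.

4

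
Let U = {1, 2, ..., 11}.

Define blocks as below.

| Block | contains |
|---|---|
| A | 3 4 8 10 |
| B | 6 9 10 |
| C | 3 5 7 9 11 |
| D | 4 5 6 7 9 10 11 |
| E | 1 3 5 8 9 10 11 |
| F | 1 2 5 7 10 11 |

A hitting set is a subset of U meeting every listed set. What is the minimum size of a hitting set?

2

Take H = {7, 10}. Each listed block contains at least one of these, so H is a hitting set of size 2.
No single item lies in every block, so at least 2 are needed and 2 is optimal.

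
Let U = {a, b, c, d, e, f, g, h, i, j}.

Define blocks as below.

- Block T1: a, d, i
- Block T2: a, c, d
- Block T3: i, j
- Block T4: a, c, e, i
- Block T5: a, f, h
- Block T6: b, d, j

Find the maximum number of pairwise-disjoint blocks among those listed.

2

T4, T6 are pairwise disjoint (T4={a,c,e,i}; T6={b,d,j}).
Every remaining block overlaps one of these, and no 3 of the listed blocks are pairwise disjoint, so 2 is the maximum.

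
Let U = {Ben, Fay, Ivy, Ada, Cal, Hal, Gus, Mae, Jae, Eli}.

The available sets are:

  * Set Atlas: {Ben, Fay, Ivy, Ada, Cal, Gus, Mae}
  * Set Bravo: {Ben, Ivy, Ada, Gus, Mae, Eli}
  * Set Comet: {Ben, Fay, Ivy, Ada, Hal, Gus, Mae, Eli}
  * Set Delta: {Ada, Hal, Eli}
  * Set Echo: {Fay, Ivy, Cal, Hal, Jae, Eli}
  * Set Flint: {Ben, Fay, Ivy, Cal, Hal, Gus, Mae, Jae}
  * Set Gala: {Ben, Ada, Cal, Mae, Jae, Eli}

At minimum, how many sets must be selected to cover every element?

2

Bravo and Echo together: Bravo ∪ Echo = {Ben, Fay, Ivy, Ada, Cal, Hal, Gus, Mae, Jae, Eli} — every element is covered.
No single set has all 10 elements (the largest, Comet, has 8), so 2 is optimal.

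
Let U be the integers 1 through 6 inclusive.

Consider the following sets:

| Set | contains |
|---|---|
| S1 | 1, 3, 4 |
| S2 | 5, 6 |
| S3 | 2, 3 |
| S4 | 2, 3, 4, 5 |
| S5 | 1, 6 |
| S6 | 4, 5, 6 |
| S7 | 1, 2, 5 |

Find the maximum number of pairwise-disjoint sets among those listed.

S4, S5 are pairwise disjoint (S4={2,3,4,5}; S5={1,6}).
Every remaining set overlaps one of these, and no 3 of the listed sets are pairwise disjoint, so 2 is the maximum.

2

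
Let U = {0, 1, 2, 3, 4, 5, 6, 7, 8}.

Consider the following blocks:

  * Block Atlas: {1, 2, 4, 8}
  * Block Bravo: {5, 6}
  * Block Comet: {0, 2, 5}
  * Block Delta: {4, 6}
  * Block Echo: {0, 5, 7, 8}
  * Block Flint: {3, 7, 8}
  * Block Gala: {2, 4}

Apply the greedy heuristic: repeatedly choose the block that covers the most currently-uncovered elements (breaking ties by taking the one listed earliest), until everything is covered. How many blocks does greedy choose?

4

Greedy: pick Atlas (covers 4 new) → pick Echo (covers 3 new) → pick Bravo (covers 1 new) → pick Flint (covers 1 new). Total picks: 4.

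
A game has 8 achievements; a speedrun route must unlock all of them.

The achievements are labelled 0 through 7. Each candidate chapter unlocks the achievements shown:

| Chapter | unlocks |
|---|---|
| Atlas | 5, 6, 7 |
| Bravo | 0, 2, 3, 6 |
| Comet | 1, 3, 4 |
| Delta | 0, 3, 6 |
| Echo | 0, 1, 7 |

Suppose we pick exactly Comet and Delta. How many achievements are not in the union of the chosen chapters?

3

Union of Comet, Delta = {0, 1, 3, 4, 6}.
Not covered: 2, 5, 7 — 3 achievements.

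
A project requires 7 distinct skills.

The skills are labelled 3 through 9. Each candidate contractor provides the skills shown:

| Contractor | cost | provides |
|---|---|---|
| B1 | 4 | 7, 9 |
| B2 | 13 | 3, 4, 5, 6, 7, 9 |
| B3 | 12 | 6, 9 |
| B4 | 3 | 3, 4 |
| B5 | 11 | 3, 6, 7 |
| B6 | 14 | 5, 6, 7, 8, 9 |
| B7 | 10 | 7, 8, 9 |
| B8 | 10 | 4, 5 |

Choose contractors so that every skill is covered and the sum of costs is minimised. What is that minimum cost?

B4, B6 together cover every skill (B4 ∪ B6 = {3, 4, 5, 6, 7, 8, 9}); total cost 3 + 14 = 17.
The greedy pick B4, B1, B6 costs 21; no covering selection beats 17.

17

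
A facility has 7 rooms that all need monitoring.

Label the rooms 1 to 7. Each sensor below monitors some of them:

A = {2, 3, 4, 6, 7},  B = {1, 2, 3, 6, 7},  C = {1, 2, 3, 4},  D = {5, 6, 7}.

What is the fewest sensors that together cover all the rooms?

2

Take {C, D}. Their union is {1, 2, 3, 4, 5, 6, 7}, which is all 7 rooms.
No single sensor has all 7 rooms (the largest, A, has 5), so 2 is optimal.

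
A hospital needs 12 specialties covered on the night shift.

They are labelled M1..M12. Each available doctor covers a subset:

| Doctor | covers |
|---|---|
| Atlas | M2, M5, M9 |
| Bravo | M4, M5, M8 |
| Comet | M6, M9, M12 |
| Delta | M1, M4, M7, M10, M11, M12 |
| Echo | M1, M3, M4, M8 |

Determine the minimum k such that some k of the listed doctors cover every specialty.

4

Atlas and Comet and Delta and Echo together: Atlas ∪ Comet ∪ Delta ∪ Echo = {M1, M2, M3, M4, M5, M6, M7, M8, M9, M10, M11, M12} — every specialty is covered.
No 3 of the 5 doctors cover everything (all 10 combinations miss at least one specialty), so 4 is optimal.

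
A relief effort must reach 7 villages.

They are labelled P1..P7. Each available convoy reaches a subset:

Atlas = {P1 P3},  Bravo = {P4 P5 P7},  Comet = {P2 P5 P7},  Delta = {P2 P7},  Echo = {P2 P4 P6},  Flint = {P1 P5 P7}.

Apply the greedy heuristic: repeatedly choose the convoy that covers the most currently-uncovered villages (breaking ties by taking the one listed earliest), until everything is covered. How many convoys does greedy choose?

Greedy: pick Bravo (covers 3 new) → pick Atlas (covers 2 new) → pick Echo (covers 2 new). Total picks: 3.

3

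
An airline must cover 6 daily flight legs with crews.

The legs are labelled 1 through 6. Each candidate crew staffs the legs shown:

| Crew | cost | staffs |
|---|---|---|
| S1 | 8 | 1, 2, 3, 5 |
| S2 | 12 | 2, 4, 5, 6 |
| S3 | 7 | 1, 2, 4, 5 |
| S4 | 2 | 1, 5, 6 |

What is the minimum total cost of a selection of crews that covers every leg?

17

S1, S3, S4 together cover every leg (S1 ∪ S3 ∪ S4 = {1, 2, 3, 4, 5, 6}); total cost 8 + 7 + 2 = 17.
No covering selection has total cost below 17.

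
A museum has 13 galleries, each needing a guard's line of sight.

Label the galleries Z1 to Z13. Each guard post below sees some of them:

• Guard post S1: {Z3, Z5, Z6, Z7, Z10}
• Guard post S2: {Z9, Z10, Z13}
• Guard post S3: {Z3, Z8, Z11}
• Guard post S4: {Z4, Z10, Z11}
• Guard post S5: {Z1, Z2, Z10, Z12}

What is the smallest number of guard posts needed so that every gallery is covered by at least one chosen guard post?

S1 and S2 and S3 and S4 and S5 together: S1 ∪ S2 ∪ S3 ∪ S4 ∪ S5 = {Z1, Z2, Z3, Z4, Z5, Z6, Z7, Z8, Z9, Z10, Z11, Z12, Z13} — every gallery is covered.
No 4 of the 5 guard posts cover everything (all 5 combinations miss at least one gallery), so 5 is optimal.

5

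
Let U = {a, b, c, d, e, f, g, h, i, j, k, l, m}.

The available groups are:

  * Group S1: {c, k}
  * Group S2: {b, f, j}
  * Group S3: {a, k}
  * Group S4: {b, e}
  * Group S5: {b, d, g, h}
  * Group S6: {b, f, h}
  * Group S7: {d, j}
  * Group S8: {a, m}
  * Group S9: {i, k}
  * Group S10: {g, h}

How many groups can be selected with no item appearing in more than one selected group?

S4, S7, S8, S9, S10 are pairwise disjoint (S4={b,e}; S7={d,j}; S8={a,m}; S9={i,k}; S10={g,h}).
Every remaining group overlaps one of these, and no 6 of the listed groups are pairwise disjoint, so 5 is the maximum.

5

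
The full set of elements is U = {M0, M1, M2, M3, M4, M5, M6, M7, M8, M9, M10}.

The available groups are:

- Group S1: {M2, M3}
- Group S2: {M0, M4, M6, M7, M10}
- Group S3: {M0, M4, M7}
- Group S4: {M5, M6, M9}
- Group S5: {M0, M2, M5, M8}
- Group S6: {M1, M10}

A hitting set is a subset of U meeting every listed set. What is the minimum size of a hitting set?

The 4 elements {M0, M1, M3, M5} hit every group.
The groups S1, S3, S4, S6 are pairwise disjoint, so any hitting set needs a separate element for each — at least 4. Hence 4 is optimal.

4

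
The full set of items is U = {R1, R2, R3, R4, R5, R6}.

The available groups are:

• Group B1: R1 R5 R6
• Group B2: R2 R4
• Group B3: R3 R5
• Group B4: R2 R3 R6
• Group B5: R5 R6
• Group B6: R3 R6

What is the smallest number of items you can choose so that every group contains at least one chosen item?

3

H = {R2, R3, R5} meets every group (each contains at least one member of H), and |H| = 3.
No choice of 2 items meets every group, so 3 is the minimum.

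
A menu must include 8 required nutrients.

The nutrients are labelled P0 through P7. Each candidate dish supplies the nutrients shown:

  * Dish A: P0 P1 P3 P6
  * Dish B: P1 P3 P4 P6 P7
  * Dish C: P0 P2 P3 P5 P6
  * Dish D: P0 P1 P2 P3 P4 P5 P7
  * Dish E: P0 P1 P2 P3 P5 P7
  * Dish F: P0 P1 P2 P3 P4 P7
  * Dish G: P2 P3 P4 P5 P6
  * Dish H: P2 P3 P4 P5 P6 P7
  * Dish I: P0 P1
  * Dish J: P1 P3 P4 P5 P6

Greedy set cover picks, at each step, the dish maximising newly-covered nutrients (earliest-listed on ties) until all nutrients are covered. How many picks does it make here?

Greedy: pick D (covers 7 new) → pick A (covers 1 new). Total picks: 2.

2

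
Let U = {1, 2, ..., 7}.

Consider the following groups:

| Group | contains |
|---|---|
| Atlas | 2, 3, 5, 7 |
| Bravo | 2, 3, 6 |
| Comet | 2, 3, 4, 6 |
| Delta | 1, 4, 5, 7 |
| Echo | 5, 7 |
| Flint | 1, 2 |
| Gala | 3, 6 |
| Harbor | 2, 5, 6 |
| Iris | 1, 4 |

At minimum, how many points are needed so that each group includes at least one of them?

H = {1, 5, 6} meets every group (each contains at least one member of H), and |H| = 3.
The groups Echo, Flint, Gala are pairwise disjoint, so any hitting set needs a separate point for each — at least 3. Hence 3 is optimal.

3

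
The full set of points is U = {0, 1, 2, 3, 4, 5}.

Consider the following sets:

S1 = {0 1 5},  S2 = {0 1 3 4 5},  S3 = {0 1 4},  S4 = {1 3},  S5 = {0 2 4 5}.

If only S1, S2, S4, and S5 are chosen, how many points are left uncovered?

0

Union of S1, S2, S4, S5 = {0, 1, 2, 3, 4, 5} — that's every point, so 0 are uncovered.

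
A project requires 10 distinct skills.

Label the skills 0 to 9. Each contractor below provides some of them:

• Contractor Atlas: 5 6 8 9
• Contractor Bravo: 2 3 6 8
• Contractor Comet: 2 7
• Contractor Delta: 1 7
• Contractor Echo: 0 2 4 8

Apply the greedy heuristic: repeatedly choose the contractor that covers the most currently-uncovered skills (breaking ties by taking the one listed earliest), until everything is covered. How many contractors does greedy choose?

4

Greedy: pick Atlas (covers 4 new) → pick Echo (covers 3 new) → pick Delta (covers 2 new) → pick Bravo (covers 1 new). Total picks: 4.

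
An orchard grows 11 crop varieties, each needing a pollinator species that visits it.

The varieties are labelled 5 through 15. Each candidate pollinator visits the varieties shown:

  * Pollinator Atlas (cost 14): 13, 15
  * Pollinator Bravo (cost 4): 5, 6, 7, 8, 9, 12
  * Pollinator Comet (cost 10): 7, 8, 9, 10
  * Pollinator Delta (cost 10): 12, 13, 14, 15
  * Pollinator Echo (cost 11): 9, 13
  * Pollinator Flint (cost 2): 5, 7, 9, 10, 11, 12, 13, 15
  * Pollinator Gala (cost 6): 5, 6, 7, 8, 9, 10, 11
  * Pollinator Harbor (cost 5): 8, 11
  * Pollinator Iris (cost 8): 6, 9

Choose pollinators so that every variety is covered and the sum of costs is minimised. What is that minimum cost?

Delta, Gala together cover every variety (Delta ∪ Gala = {5, 6, 7, 8, 9, 10, 11, 12, 13, 14, 15}); total cost 10 + 6 = 16.
No covering selection has total cost below 16.

16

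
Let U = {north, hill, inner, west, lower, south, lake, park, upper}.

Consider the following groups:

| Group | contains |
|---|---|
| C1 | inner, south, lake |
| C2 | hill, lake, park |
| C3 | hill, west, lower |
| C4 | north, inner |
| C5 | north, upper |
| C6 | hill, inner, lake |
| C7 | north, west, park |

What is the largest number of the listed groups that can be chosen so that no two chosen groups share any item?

C1, C3, C5 are pairwise disjoint (C1={inner,south,lake}; C3={hill,west,lower}; C5={north,upper}).
Every remaining group overlaps one of these, and no 4 of the listed groups are pairwise disjoint, so 3 is the maximum.

3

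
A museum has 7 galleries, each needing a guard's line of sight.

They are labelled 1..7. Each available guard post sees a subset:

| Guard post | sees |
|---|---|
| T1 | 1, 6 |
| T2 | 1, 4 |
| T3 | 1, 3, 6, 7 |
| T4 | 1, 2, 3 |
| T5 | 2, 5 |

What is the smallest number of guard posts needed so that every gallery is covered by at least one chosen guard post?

T2 and T3 and T5 together: T2 ∪ T3 ∪ T5 = {1, 2, 3, 4, 5, 6, 7} — every gallery is covered.
Only T2 contains 4, so T2 is forced; the remaining 5 galleries need at least 2 more guard posts (each remaining guard post adds at most 3) — so at least 3 guard posts are needed, and 3 is optimal.

3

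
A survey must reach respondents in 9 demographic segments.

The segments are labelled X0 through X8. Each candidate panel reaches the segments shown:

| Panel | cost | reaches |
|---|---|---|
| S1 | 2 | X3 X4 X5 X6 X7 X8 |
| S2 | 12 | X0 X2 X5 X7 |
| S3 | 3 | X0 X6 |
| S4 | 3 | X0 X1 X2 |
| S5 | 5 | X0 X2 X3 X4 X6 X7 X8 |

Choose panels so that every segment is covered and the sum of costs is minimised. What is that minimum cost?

5

S1, S4 together cover every segment (S1 ∪ S4 = {X0, X1, X2, X3, X4, X5, X6, X7, X8}); total cost 2 + 3 = 5.
No covering selection has total cost below 5.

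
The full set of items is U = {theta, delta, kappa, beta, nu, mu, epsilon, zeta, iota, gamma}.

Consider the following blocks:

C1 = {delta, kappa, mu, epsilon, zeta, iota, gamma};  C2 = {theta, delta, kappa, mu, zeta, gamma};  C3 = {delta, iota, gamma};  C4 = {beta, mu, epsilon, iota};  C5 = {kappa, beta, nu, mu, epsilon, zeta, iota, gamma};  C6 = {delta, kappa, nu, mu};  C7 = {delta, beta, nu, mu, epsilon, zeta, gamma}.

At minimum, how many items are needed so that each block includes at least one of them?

Take H = {delta, mu}. Each listed block contains at least one of these, so H is a hitting set of size 2.
No single item lies in every block, so at least 2 are needed and 2 is optimal.

2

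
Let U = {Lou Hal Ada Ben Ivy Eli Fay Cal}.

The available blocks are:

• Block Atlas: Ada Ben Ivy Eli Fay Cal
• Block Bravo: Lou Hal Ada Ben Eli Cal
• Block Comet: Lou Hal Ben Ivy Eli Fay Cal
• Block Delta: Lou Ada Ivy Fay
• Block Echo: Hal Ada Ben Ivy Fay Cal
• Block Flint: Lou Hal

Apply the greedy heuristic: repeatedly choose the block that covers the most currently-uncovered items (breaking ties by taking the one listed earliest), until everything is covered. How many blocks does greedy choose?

2

Greedy: pick Comet (covers 7 new) → pick Atlas (covers 1 new). Total picks: 2.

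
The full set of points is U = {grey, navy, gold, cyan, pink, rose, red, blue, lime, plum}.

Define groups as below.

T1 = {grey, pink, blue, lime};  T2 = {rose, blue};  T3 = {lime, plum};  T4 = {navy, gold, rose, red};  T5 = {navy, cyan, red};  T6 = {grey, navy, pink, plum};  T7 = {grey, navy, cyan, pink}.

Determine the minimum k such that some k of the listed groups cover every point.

T2 and T3 and T4 and T7 together: T2 ∪ T3 ∪ T4 ∪ T7 = {grey, navy, gold, cyan, pink, rose, red, blue, lime, plum} — every point is covered.
No 3 of the 7 groups cover everything (all 35 combinations miss at least one point), so 4 is optimal.

4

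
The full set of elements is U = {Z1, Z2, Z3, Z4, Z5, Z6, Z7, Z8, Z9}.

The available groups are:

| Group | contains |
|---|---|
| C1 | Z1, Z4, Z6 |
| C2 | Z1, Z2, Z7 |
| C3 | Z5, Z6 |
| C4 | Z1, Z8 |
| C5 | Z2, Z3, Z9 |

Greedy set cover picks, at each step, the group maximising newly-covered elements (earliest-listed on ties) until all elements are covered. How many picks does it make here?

5

Greedy: pick C1 (covers 3 new) → pick C5 (covers 3 new) → pick C2 (covers 1 new) → pick C3 (covers 1 new) → pick C4 (covers 1 new). Total picks: 5.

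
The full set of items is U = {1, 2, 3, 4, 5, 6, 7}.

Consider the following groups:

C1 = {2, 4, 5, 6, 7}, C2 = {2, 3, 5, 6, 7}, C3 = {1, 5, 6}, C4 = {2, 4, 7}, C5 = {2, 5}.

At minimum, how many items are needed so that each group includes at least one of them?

Take H = {1, 2}. Each listed group contains at least one of these, so H is a hitting set of size 2.
The groups C3, C4 are pairwise disjoint, so any hitting set needs a separate item for each — at least 2. Hence 2 is optimal.

2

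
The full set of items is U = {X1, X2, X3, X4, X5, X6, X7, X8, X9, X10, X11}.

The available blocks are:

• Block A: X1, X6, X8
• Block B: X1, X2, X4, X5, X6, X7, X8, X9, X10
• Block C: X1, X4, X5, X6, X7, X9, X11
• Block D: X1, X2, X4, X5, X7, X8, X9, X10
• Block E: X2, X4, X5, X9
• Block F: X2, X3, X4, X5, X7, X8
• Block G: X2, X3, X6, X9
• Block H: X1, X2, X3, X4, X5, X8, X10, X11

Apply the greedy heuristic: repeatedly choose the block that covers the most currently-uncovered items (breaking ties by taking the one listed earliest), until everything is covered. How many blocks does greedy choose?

2

Greedy: pick B (covers 9 new) → pick H (covers 2 new). Total picks: 2.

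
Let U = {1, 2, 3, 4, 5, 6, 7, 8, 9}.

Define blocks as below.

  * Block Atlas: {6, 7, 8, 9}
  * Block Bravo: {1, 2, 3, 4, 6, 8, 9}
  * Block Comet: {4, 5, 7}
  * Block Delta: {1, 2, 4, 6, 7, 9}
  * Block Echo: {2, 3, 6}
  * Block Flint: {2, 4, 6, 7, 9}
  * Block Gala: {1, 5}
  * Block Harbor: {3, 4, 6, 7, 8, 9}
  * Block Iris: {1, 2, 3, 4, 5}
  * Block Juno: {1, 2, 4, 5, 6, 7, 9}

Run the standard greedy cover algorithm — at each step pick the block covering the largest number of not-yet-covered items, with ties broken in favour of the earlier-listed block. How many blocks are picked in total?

Greedy: pick Bravo (covers 7 new) → pick Comet (covers 2 new). Total picks: 2.

2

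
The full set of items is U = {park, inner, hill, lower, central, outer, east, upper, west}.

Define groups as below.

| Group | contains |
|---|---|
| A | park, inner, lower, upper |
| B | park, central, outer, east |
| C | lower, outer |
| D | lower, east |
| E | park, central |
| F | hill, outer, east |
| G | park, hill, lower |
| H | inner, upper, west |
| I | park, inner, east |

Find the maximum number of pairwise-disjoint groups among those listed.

3

E, F, H are pairwise disjoint (E={park,central}; F={hill,outer,east}; H={inner,upper,west}).
Every remaining group overlaps one of these, and no 4 of the listed groups are pairwise disjoint, so 3 is the maximum.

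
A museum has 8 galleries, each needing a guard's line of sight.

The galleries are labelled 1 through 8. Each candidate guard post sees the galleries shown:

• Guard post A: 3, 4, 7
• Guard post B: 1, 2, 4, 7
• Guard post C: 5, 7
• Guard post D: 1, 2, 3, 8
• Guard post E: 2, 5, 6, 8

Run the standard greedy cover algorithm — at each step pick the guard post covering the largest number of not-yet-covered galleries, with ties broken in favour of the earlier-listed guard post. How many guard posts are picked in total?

3

Greedy: pick B (covers 4 new) → pick E (covers 3 new) → pick A (covers 1 new). Total picks: 3.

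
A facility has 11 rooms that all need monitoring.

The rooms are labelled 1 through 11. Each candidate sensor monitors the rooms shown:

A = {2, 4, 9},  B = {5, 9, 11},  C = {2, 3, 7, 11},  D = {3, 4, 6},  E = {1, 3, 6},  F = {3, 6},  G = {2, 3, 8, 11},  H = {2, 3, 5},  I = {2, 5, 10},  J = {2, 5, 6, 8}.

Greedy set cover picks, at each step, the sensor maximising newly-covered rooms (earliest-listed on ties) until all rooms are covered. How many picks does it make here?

Greedy: pick C (covers 4 new) → pick J (covers 3 new) → pick A (covers 2 new) → pick E (covers 1 new) → pick I (covers 1 new). Total picks: 5.

5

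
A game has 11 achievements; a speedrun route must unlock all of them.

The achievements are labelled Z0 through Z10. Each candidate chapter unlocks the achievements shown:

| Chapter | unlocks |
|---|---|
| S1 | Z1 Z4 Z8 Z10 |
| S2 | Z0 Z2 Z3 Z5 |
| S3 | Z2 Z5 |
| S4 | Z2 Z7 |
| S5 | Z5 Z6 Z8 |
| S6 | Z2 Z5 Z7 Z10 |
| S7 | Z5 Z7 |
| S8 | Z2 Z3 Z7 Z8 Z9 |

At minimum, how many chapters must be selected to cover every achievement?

4

Take {S1, S2, S5, S8}. Their union is {Z0, Z1, Z2, Z3, Z4, Z5, Z6, Z7, Z8, Z9, Z10}, which is all 11 achievements.
No 3 of the 8 chapters cover everything (all 56 combinations miss at least one achievement), so 4 is optimal.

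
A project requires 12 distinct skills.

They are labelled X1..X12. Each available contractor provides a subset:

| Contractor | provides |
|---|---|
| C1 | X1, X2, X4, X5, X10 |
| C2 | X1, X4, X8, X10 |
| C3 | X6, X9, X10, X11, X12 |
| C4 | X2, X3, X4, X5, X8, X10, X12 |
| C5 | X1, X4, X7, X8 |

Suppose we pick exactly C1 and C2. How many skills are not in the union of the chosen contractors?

Union of C1, C2 = {X1, X2, X4, X5, X8, X10}.
Not covered: X3, X6, X7, X9, X11, X12 — 6 skills.

6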